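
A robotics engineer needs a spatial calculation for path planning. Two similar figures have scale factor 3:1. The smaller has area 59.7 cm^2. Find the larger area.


Linear scale factor k = 3
Original area = 59.7 cm^2
Rule: under a linear scaling by k, areas scale by k^2.
k^2 = 3^2 = 9
New area = 59.7 * 9
New area = 537.3
537.3 cm^2


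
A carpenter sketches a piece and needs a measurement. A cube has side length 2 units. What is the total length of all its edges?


Shape: cube
Side s = 2 units
A cube has 12 edges, all equal.
Formula: total edge length = 12 * s
Total = 12 * 2
Total = 24
24 units


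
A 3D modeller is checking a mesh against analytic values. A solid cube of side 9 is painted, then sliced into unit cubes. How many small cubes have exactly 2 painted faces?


Large cube: 9 x 9 x 9, cut into unit cubes.
n = 9, so n - 2 = 7
Cubes with 2 painted faces lie along the edges, excluding corners.
A cube has 12 edges; each contributes (n - 2) = 7 such cubes.
Count = 12 * 7 = 84
84 unit cubes


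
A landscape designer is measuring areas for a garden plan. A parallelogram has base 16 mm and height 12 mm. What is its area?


Shape: parallelogram
Base b = 16 mm, Height h = 12 mm
Formula: A = b * h
A = 16 * 12
A = 192
192 mm^2


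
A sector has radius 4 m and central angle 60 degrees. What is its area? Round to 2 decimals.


Shape: circular sector
Radius r = 4 m, Angle = 60 degrees
Formula: A = (angle/360) * pi * r^2
r^2 = 16
Fraction of circle = 60/360
A = (60/360) * pi * 16
A = 2.666667 * pi
A = 8.38
8.38 m^2


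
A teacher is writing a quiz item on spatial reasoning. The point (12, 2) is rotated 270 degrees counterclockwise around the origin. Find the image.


Transformation: rotation about the origin
Original point: (12, 2)
Rule for 270 deg counterclockwise: (x, y) -> (y, -x)
Apply: (12, 2) -> (2, -12)
(2, -12)


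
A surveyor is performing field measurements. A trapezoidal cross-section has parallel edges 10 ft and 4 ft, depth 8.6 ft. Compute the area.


Shape: trapezoid
Parallel sides a = 10 ft, b = 4 ft; Height h = 8.6 ft
Formula: A = (a + b) * h / 2
a + b = 10 + 4 = 14
A = 14 * 8.6 / 2
A = 120.4 / 2
A = 60.2
60.2 ft^2


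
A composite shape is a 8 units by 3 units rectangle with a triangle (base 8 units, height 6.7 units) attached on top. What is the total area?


Composite shape: rectangle + triangle
Rectangle area = 8 * 3 = 24
Triangle area = 0.5 * 8 * 6.7 = 26.8
Total = 24 + 26.8
Total = 50.8
50.8 units^2


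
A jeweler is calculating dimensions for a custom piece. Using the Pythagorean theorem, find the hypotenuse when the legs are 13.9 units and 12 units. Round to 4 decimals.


Shape: right triangle
Legs a = 13.9 units, b = 12 units
Formula: c = sqrt(a^2 + b^2)
a^2 = 193.21, b^2 = 144
a^2 + b^2 = 337.21
c = sqrt(337.21)
c = 18.3633
18.3633 units


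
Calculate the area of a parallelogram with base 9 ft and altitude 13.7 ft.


Shape: parallelogram
Base b = 9 ft, Height h = 13.7 ft
Formula: A = b * h
A = 9 * 13.7
A = 123.3
123.3 ft^2


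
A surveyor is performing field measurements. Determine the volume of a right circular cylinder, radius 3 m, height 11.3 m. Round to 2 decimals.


Shape: cylinder
Radius r = 3 m, Height h = 11.3 m
Formula: V = pi * r^2 * h
r^2 = 9
V = pi * 9 * 11.3
V = 101.7 * pi
V = 319.5
319.5 m^3


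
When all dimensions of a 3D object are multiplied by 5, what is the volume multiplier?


Linear scale factor k = 5
Rule: under a linear scaling by k, volumes scale by k^3.
k^3 = 5 * 5 * 5
k^3 = 25 * 5
k^3 = 125
Volume scales by a factor of 125.
125 (dimensionless)


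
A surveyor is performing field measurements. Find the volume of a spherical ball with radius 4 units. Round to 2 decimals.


Shape: sphere
Radius r = 4 units
Formula: V = (4/3) * pi * r^3
r^3 = 64
(4/3) * 64 = 85.333333
V = 85.333333 * pi
V = 268.08
268.08 units^3


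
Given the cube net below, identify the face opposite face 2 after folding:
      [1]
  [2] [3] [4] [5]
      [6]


Net: cross layout. Take square 3 as the base (bottom).
Fold the four squares in the horizontal row up around 3: 2 -> left, 4 -> right, 5 wraps to the top.
Fold 1 and 6 up from 3: 1 -> back, 6 -> front.
Opposite pairs are therefore: (1, 6), (2, 4), (3, 5).
Face 2 is opposite face 4.
face 4


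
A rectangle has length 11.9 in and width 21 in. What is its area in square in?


Shape: rectangle
Length l = 11.9 in, Width w = 21 in
Formula: A = l * w
A = 11.9 * 21
A = 249.9
249.9 in^2


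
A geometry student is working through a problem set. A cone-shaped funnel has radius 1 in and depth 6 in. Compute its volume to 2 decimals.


Shape: cone
Radius r = 1 in, Height h = 6 in
Formula: V = (1/3) * pi * r^2 * h
r^2 = 1
pi * r^2 * h = pi * 1 * 6 = 6 * pi
V = 6 * pi / 3
V = 6.28
6.28 in^3


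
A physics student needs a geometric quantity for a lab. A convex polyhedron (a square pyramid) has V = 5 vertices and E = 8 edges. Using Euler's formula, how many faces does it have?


Polyhedron: square pyramid
Euler's formula for convex polyhedra: V - E + F = 2
Given: V = 5 vertices and E = 8 edges
Solve for F:
F = 2 + E - V = 2 + 8 - 5 = 5
5 faces


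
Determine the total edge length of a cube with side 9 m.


Shape: cube
Side s = 9 m
A cube has 12 edges, all equal.
Formula: total edge length = 12 * s
Total = 12 * 9
Total = 108
108 m


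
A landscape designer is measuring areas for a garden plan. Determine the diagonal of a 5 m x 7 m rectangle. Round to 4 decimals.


Shape: rectangle (diagonal via Pythagoras)
Sides: 5 m and 7 m
Formula: d = sqrt(l^2 + w^2)
l^2 = 25, w^2 = 49
l^2 + w^2 = 74
d = sqrt(74)
d = 8.6023
8.6023 m


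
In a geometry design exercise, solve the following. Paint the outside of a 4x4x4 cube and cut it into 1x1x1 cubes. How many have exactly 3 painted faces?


Large cube: 4 x 4 x 4, cut into unit cubes.
Cubes with 3 painted faces are at the corners. A cube always has 8 corners.
Count = 8
8 unit cubes


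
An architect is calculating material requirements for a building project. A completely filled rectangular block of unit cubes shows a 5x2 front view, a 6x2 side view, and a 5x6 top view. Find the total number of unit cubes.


Orthographic views of a solid rectangular block:
Front view 5 x 2 -> length = 5, height = 2
Side view 6 x 2 -> width = 6, height = 2 (consistent)
Top view 5 x 6 -> confirms length = 5, width = 6
The block is 5 x 6 x 2.
Total unit cubes = 5 * 6 * 2 = 60
60 unit cubes


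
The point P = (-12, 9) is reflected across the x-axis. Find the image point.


Transformation: reflection
Original point: (-12, 9)
Rule for reflection over the x-axis: (x, y) -> (x, -y)
Apply: (-12, 9) -> (-12, -9)
(-12, -9)


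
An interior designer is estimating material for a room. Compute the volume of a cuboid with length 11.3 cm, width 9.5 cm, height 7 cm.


Shape: rectangular prism
l = 11.3 cm, w = 9.5 cm, h = 7 cm
Formula: V = l * w * h
V = 11.3 * 9.5 * 7
V = 107.35 * 7
V = 751.45
751.45 cm^3


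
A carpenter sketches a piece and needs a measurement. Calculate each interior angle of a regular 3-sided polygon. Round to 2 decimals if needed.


Shape: regular triangle (3 sides)
Formula: interior angle = (n - 2) * 180 / n
(n - 2) = 1
(n - 2) * 180 = 180
angle = 180 / 3
angle = 60
60 degrees


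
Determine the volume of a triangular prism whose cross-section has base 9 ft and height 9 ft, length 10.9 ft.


Shape: triangular prism
Triangle base = 9 ft, triangle height = 9 ft, prism length L = 10.9 ft
Formula: V = (1/2 * b * h_tri) * L
Cross-section area = 0.5 * 9 * 9 = 40.5
V = 40.5 * 10.9
V = 441.45
441.45 ft^3


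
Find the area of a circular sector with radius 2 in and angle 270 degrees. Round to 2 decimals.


Shape: circular sector
Radius r = 2 in, Angle = 270 degrees
Formula: A = (angle/360) * pi * r^2
r^2 = 4
Fraction of circle = 270/360
A = (270/360) * pi * 4
A = 3 * pi
A = 9.42
9.42 in^2


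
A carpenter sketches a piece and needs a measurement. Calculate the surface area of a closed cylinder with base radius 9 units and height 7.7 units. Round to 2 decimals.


Shape: closed cylinder
Radius r = 9 units, Height h = 7.7 units
Formula: SA = 2*pi*r^2 + 2*pi*r*h = 2*pi*r*(r + h)
r + h = 16.7
2 * r * (r + h) = 2 * 9 * 16.7 = 300.6
SA = 300.6 * pi
SA = 944.36
944.36 units^2


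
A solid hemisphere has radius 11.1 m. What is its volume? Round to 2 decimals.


Shape: hemisphere (half of a sphere)
Radius r = 11.1 m
Formula: V = (1/2) * (4/3) * pi * r^3 = (2/3) * pi * r^3
r^3 = 1367.631
(2/3) * 1367.631 = 911.754
V = 911.754 * pi
V = 2864.36
2864.36 m^3


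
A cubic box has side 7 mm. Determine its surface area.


Shape: cube
Side s = 7 mm
A cube has 6 square faces.
Formula: SA = 6 * s^2
s^2 = 49
SA = 6 * 49
SA = 294
294 mm^2


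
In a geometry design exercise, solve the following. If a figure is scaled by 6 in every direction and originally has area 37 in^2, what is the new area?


Linear scale factor k = 6
Original area = 37 in^2
Rule: under a linear scaling by k, areas scale by k^2.
k^2 = 6^2 = 36
New area = 37 * 36
New area = 1332
1332 in^2


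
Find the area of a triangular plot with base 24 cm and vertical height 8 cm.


Shape: triangle
Base b = 24 cm, Height h = 8 cm
Formula: A = (1/2) * b * h
A = 0.5 * 24 * 8
A = 0.5 * 192
A = 96
96 cm^2


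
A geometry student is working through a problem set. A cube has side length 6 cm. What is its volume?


Shape: cube
Side s = 6 cm
Formula: V = s^3
V = 6 * 6 * 6
V = 36 * 6
V = 216
216 cm^3


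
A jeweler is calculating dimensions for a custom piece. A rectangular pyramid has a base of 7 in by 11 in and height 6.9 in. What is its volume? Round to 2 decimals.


Shape: rectangular pyramid
Base: 7 in x 11 in, Height h = 6.9 in
Formula: V = (1/3) * base_area * h
base_area = 7 * 11 = 77
base_area * h = 77 * 6.9 = 531.3
V = 531.3 / 3
V = 177.1
177.1 in^3


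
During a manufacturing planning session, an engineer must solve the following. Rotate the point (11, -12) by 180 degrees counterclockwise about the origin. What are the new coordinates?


Transformation: rotation about the origin
Original point: (11, -12)
Rule for 180 deg: (x, y) -> (-x, -y)
Apply: (11, -12) -> (-11, 12)
(-11, 12)


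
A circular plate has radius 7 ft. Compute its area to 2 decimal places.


Shape: circle
Radius r = 7 ft
Formula: A = pi * r^2
r^2 = 7^2 = 49
A = pi * 49
A = 153.94
153.94 ft^2


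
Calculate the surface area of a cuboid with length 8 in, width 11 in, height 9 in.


Shape: rectangular prism
l = 8 in, w = 11 in, h = 9 in
Formula: SA = 2(lw + lh + wh)
lw = 88, lh = 72, wh = 99
lw + lh + wh = 259
SA = 2 * 259
SA = 518
518 in^2


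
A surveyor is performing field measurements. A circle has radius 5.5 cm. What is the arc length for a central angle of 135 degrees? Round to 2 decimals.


Shape: circular arc
Radius r = 5.5 cm, Angle = 135 degrees
Formula: L = (angle/360) * 2 * pi * r
2 * pi * r = 11 * pi
L = (135/360) * 11 * pi
L = 4.125 * pi
L = 12.96
12.96 cm


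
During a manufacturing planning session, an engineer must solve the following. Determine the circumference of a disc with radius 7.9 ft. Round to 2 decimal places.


Shape: circle
Radius r = 7.9 ft
Formula: C = 2 * pi * r
C = 2 * pi * 7.9
C = 15.8 * pi
C = 49.64
49.64 ft


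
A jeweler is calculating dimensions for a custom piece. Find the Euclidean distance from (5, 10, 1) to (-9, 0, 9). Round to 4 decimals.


3D distance between two points
P1 = (5, 10, 1), P2 = (-9, 0, 9)
Formula: d = sqrt((x2-x1)^2 + (y2-y1)^2 + (z2-z1)^2)
dx = -9 - 5 = -14
dy = 0 - 10 = -10
dz = 9 - 1 = 8
dx^2 + dy^2 + dz^2 = 196 + 100 + 64 = 360
d = sqrt(360)
d = 18.9737
18.9737 units


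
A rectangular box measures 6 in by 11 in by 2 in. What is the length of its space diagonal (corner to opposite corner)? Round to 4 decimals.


Shape: rectangular box (space diagonal)
l = 6 in, w = 11 in, h = 2 in
Visualize: the diagonal of the base, then a right triangle with that diagonal and the height.
Formula: d = sqrt(l^2 + w^2 + h^2)
l^2 + w^2 + h^2 = 36 + 121 + 4 = 161
d = sqrt(161)
d = 12.6886
12.6886 in


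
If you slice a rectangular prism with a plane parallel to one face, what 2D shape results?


Solid: rectangular prism
Cutting plane: parallel to one face
Visualize the intersection of the plane with the solid's surface.
The boundary of the cut region is a rectangle.
rectangle


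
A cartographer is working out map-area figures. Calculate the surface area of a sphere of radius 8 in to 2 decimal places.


Shape: sphere
Radius r = 8 in
Formula: SA = 4 * pi * r^2
r^2 = 64
SA = 4 * pi * 64
SA = 256 * pi
SA = 804.25
804.25 in^2


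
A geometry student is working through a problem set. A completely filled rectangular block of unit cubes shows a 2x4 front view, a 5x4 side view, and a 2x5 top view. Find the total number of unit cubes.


Orthographic views of a solid rectangular block:
Front view 2 x 4 -> length = 2, height = 4
Side view 5 x 4 -> width = 5, height = 4 (consistent)
Top view 2 x 5 -> confirms length = 2, width = 5
The block is 2 x 5 x 4.
Total unit cubes = 2 * 5 * 4 = 40
40 unit cubes


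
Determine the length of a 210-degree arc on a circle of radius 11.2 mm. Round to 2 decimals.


Shape: circular arc
Radius r = 11.2 mm, Angle = 210 degrees
Formula: L = (angle/360) * 2 * pi * r
2 * pi * r = 22.4 * pi
L = (210/360) * 22.4 * pi
L = 13.066667 * pi
L = 41.05
41.05 mm


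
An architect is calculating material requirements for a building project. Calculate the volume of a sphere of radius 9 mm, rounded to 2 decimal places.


Shape: sphere
Radius r = 9 mm
Formula: V = (4/3) * pi * r^3
r^3 = 729
(4/3) * 729 = 972
V = 972 * pi
V = 3053.63
3053.63 mm^3


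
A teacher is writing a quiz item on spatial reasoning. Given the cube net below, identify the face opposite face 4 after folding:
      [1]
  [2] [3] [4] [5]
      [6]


Net: cross layout. Take square 3 as the base (bottom).
Fold the four squares in the horizontal row up around 3: 2 -> left, 4 -> right, 5 wraps to the top.
Fold 1 and 6 up from 3: 1 -> back, 6 -> front.
Opposite pairs are therefore: (1, 6), (2, 4), (3, 5).
Face 4 is opposite face 2.
face 2


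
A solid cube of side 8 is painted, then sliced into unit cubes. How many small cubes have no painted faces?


Large cube: 8 x 8 x 8, cut into unit cubes.
n = 8, so n - 2 = 6
Unpainted cubes form the interior (n - 2)^3 block.
(n - 2)^3 = 6^3 = 216
216 unit cubes


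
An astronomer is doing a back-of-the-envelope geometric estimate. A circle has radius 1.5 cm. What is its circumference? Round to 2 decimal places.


Shape: circle
Radius r = 1.5 cm
Formula: C = 2 * pi * r
C = 2 * pi * 1.5
C = 3 * pi
C = 9.42
9.42 cm


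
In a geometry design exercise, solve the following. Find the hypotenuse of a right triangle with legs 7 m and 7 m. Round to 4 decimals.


Shape: right triangle
Legs a = 7 m, b = 7 m
Formula: c = sqrt(a^2 + b^2)
a^2 = 49, b^2 = 49
a^2 + b^2 = 98
c = sqrt(98)
c = 9.8995
9.8995 m


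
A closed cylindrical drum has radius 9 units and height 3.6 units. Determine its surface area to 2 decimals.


Shape: closed cylinder
Radius r = 9 units, Height h = 3.6 units
Formula: SA = 2*pi*r^2 + 2*pi*r*h = 2*pi*r*(r + h)
r + h = 12.6
2 * r * (r + h) = 2 * 9 * 12.6 = 226.8
SA = 226.8 * pi
SA = 712.51
712.51 units^2


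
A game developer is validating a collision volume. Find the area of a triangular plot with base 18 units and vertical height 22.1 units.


Shape: triangle
Base b = 18 units, Height h = 22.1 units
Formula: A = (1/2) * b * h
A = 0.5 * 18 * 22.1
A = 0.5 * 397.8
A = 198.9
198.9 units^2


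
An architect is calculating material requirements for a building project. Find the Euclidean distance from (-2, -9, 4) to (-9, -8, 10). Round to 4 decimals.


3D distance between two points
P1 = (-2, -9, 4), P2 = (-9, -8, 10)
Formula: d = sqrt((x2-x1)^2 + (y2-y1)^2 + (z2-z1)^2)
dx = -9 - -2 = -7
dy = -8 - -9 = 1
dz = 10 - 4 = 6
dx^2 + dy^2 + dz^2 = 49 + 1 + 36 = 86
d = sqrt(86)
d = 9.2736
9.2736 units


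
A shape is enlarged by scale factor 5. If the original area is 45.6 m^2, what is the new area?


Linear scale factor k = 5
Original area = 45.6 m^2
Rule: under a linear scaling by k, areas scale by k^2.
k^2 = 5^2 = 25
New area = 45.6 * 25
New area = 1140
1140 m^2


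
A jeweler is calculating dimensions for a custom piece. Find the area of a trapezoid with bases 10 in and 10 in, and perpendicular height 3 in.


Shape: trapezoid
Parallel sides a = 10 in, b = 10 in; Height h = 3 in
Formula: A = (a + b) * h / 2
a + b = 10 + 10 = 20
A = 20 * 3 / 2
A = 60 / 2
A = 30
30 in^2


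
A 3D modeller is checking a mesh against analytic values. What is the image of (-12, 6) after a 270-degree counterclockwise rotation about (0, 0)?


Transformation: rotation about the origin
Original point: (-12, 6)
Rule for 270 deg counterclockwise: (x, y) -> (y, -x)
Apply: (-12, 6) -> (6, 12)
(6, 12)


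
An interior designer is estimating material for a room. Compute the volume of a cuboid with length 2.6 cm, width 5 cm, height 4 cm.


Shape: rectangular prism
l = 2.6 cm, w = 5 cm, h = 4 cm
Formula: V = l * w * h
V = 2.6 * 5 * 4
V = 13 * 4
V = 52
52 cm^3


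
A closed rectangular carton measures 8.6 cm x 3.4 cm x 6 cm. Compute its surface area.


Shape: rectangular prism
l = 8.6 cm, w = 3.4 cm, h = 6 cm
Formula: SA = 2(lw + lh + wh)
lw = 29.24, lh = 51.6, wh = 20.4
lw + lh + wh = 101.24
SA = 2 * 101.24
SA = 202.48
202.48 cm^2


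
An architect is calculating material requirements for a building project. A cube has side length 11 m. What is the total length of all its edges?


Shape: cube
Side s = 11 m
A cube has 12 edges, all equal.
Formula: total edge length = 12 * s
Total = 12 * 11
Total = 132
132 m


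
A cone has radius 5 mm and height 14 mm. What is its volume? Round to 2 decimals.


Shape: cone
Radius r = 5 mm, Height h = 14 mm
Formula: V = (1/3) * pi * r^2 * h
r^2 = 25
pi * r^2 * h = pi * 25 * 14 = 350 * pi
V = 350 * pi / 3
V = 366.52
366.52 mm^3


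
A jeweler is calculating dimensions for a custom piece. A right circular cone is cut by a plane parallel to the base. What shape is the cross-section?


Solid: right circular cone
Cutting plane: parallel to the base
Visualize the intersection of the plane with the solid's surface.
The boundary of the cut region is a circle.
circle


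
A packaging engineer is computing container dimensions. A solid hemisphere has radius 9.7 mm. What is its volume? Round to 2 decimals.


Shape: hemisphere (half of a sphere)
Radius r = 9.7 mm
Formula: V = (1/2) * (4/3) * pi * r^3 = (2/3) * pi * r^3
r^3 = 912.673
(2/3) * 912.673 = 608.448667
V = 608.448667 * pi
V = 1911.5
1911.5 mm^3


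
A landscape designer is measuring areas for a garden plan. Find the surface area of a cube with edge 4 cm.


Shape: cube
Side s = 4 cm
A cube has 6 square faces.
Formula: SA = 6 * s^2
s^2 = 16
SA = 6 * 16
SA = 96
96 cm^2


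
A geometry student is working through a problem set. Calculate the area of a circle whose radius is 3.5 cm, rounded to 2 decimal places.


Shape: circle
Radius r = 3.5 cm
Formula: A = pi * r^2
r^2 = 3.5^2 = 12.25
A = pi * 12.25
A = 38.48
38.48 cm^2


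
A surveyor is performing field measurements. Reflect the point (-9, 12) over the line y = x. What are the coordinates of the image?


Transformation: reflection
Original point: (-9, 12)
Rule for reflection over y = x: (x, y) -> (y, x)
Apply: (-9, 12) -> (12, -9)
(12, -9)


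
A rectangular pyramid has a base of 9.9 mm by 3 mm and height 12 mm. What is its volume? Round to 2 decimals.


Shape: rectangular pyramid
Base: 9.9 mm x 3 mm, Height h = 12 mm
Formula: V = (1/3) * base_area * h
base_area = 9.9 * 3 = 29.7
base_area * h = 29.7 * 12 = 356.4
V = 356.4 / 3
V = 118.8
118.8 mm^3


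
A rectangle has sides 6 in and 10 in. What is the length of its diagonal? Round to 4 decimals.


Shape: rectangle (diagonal via Pythagoras)
Sides: 6 in and 10 in
Formula: d = sqrt(l^2 + w^2)
l^2 = 36, w^2 = 100
l^2 + w^2 = 136
d = sqrt(136)
d = 11.6619
11.6619 in


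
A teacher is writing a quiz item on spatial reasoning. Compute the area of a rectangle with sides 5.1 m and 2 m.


Shape: rectangle
Length l = 5.1 m, Width w = 2 m
Formula: A = l * w
A = 5.1 * 2
A = 10.2
10.2 m^2


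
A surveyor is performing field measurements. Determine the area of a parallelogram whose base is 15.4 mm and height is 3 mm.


Shape: parallelogram
Base b = 15.4 mm, Height h = 3 mm
Formula: A = b * h
A = 15.4 * 3
A = 46.2
46.2 mm^2


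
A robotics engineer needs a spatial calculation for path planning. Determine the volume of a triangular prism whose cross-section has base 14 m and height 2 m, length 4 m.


Shape: triangular prism
Triangle base = 14 m, triangle height = 2 m, prism length L = 4 m
Formula: V = (1/2 * b * h_tri) * L
Cross-section area = 0.5 * 14 * 2 = 14
V = 14 * 4
V = 56
56 m^3


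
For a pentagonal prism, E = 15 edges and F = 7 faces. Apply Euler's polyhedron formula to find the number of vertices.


Polyhedron: pentagonal prism
Euler's formula for convex polyhedra: V - E + F = 2
Given: E = 15 edges and F = 7 faces
Solve for V:
V = 2 + E - F = 2 + 15 - 7 = 10
10 vertices


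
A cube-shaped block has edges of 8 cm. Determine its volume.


Shape: cube
Side s = 8 cm
Formula: V = s^3
V = 8 * 8 * 8
V = 64 * 8
V = 512
512 cm^3


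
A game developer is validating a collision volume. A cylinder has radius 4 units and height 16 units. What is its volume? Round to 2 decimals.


Shape: cylinder
Radius r = 4 units, Height h = 16 units
Formula: V = pi * r^2 * h
r^2 = 16
V = pi * 16 * 16
V = 256 * pi
V = 804.25
804.25 units^3


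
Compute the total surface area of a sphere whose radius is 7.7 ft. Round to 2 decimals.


Shape: sphere
Radius r = 7.7 ft
Formula: SA = 4 * pi * r^2
r^2 = 59.29
SA = 4 * pi * 59.29
SA = 237.16 * pi
SA = 745.06
745.06 ft^2


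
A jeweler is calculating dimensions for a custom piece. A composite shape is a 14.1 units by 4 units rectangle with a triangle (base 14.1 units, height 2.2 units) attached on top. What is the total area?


Composite shape: rectangle + triangle
Rectangle area = 14.1 * 4 = 56.4
Triangle area = 0.5 * 14.1 * 2.2 = 15.51
Total = 56.4 + 15.51
Total = 71.91
71.91 units^2


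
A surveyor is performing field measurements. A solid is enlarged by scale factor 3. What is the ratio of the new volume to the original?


Linear scale factor k = 3
Rule: under a linear scaling by k, volumes scale by k^3.
k^3 = 3 * 3 * 3
k^3 = 9 * 3
k^3 = 27
Volume scales by a factor of 27.
27 (dimensionless)


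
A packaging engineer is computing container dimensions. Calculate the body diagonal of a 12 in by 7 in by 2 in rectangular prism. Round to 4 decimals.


Shape: rectangular box (space diagonal)
l = 12 in, w = 7 in, h = 2 in
Visualize: the diagonal of the base, then a right triangle with that diagonal and the height.
Formula: d = sqrt(l^2 + w^2 + h^2)
l^2 + w^2 + h^2 = 144 + 49 + 4 = 197
d = sqrt(197)
d = 14.0357
14.0357 in


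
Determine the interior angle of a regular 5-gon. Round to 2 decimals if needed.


Shape: regular pentagon (5 sides)
Formula: interior angle = (n - 2) * 180 / n
(n - 2) = 3
(n - 2) * 180 = 540
angle = 540 / 5
angle = 108
108 degrees


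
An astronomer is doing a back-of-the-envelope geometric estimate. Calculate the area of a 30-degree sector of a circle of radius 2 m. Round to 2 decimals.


Shape: circular sector
Radius r = 2 m, Angle = 30 degrees
Formula: A = (angle/360) * pi * r^2
r^2 = 4
Fraction of circle = 30/360
A = (30/360) * pi * 4
A = 0.333333 * pi
A = 1.05
1.05 m^2


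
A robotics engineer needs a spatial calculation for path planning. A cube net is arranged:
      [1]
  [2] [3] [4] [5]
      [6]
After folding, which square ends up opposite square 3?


Net: cross layout. Take square 3 as the base (bottom).
Fold the four squares in the horizontal row up around 3: 2 -> left, 4 -> right, 5 wraps to the top.
Fold 1 and 6 up from 3: 1 -> back, 6 -> front.
Opposite pairs are therefore: (1, 6), (2, 4), (3, 5).
Face 3 is opposite face 5.
face 5


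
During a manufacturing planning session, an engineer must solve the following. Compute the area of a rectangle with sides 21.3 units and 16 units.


Shape: rectangle
Length l = 21.3 units, Width w = 16 units
Formula: A = l * w
A = 21.3 * 16
A = 340.8
340.8 units^2


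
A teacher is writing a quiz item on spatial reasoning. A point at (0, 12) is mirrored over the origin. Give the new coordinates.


Transformation: reflection
Original point: (0, 12)
Rule for reflection through the origin: (x, y) -> (-x, -y)
Apply: (0, 12) -> (0, -12)
(0, -12)


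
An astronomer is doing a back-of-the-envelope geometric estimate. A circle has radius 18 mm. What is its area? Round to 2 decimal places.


Shape: circle
Radius r = 18 mm
Formula: A = pi * r^2
r^2 = 18^2 = 324
A = pi * 324
A = 1017.88
1017.88 mm^2


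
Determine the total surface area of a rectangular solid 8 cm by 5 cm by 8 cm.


Shape: rectangular prism
l = 8 cm, w = 5 cm, h = 8 cm
Formula: SA = 2(lw + lh + wh)
lw = 40, lh = 64, wh = 40
lw + lh + wh = 144
SA = 2 * 144
SA = 288
288 cm^2


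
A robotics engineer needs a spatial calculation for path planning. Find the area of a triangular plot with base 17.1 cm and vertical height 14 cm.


Shape: triangle
Base b = 17.1 cm, Height h = 14 cm
Formula: A = (1/2) * b * h
A = 0.5 * 17.1 * 14
A = 0.5 * 239.4
A = 119.7
119.7 cm^2


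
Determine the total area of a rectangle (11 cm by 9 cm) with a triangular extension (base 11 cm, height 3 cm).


Composite shape: rectangle + triangle
Rectangle area = 11 * 9 = 99
Triangle area = 0.5 * 11 * 3 = 16.5
Total = 99 + 16.5
Total = 115.5
115.5 cm^2


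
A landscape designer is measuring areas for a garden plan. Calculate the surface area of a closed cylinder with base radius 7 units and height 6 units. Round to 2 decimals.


Shape: closed cylinder
Radius r = 7 units, Height h = 6 units
Formula: SA = 2*pi*r^2 + 2*pi*r*h = 2*pi*r*(r + h)
r + h = 13
2 * r * (r + h) = 2 * 7 * 13 = 182
SA = 182 * pi
SA = 571.77
571.77 units^2


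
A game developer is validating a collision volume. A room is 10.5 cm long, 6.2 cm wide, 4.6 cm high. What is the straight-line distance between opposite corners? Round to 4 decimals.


Shape: rectangular box (space diagonal)
l = 10.5 cm, w = 6.2 cm, h = 4.6 cm
Visualize: the diagonal of the base, then a right triangle with that diagonal and the height.
Formula: d = sqrt(l^2 + w^2 + h^2)
l^2 + w^2 + h^2 = 110.25 + 38.44 + 21.16 = 169.85
d = sqrt(169.85)
d = 13.0327
13.0327 cm


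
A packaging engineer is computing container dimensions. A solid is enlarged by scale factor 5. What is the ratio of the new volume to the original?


Linear scale factor k = 5
Rule: under a linear scaling by k, volumes scale by k^3.
k^3 = 5 * 5 * 5
k^3 = 25 * 5
k^3 = 125
Volume scales by a factor of 125.
125 (dimensionless)


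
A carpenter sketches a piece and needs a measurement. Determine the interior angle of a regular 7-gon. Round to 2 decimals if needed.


Shape: regular heptagon (7 sides)
Formula: interior angle = (n - 2) * 180 / n
(n - 2) = 5
(n - 2) * 180 = 900
angle = 900 / 7
angle = 128.57
128.57 degrees


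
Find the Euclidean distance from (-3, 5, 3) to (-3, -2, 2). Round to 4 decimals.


3D distance between two points
P1 = (-3, 5, 3), P2 = (-3, -2, 2)
Formula: d = sqrt((x2-x1)^2 + (y2-y1)^2 + (z2-z1)^2)
dx = -3 - -3 = 0
dy = -2 - 5 = -7
dz = 2 - 3 = -1
dx^2 + dy^2 + dz^2 = 0 + 49 + 1 = 50
d = sqrt(50)
d = 7.0711
7.0711 units


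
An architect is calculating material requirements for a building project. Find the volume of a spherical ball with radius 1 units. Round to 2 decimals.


Shape: sphere
Radius r = 1 units
Formula: V = (4/3) * pi * r^3
r^3 = 1
(4/3) * 1 = 1.333333
V = 1.333333 * pi
V = 4.19
4.19 units^3


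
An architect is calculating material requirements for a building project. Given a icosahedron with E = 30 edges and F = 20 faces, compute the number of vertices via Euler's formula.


Polyhedron: icosahedron
Euler's formula for convex polyhedra: V - E + F = 2
Given: E = 30 edges and F = 20 faces
Solve for V:
V = 2 + E - F = 2 + 30 - 20 = 12
12 vertices


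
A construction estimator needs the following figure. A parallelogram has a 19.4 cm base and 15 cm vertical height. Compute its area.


Shape: parallelogram
Base b = 19.4 cm, Height h = 15 cm
Formula: A = b * h
A = 19.4 * 15
A = 291
291 cm^2


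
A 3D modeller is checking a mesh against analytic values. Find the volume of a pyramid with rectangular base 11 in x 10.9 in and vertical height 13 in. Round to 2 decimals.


Shape: rectangular pyramid
Base: 11 in x 10.9 in, Height h = 13 in
Formula: V = (1/3) * base_area * h
base_area = 11 * 10.9 = 119.9
base_area * h = 119.9 * 13 = 1558.7
V = 1558.7 / 3
V = 519.57
519.57 in^3


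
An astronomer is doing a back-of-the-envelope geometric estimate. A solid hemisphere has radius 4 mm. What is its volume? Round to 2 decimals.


Shape: hemisphere (half of a sphere)
Radius r = 4 mm
Formula: V = (1/2) * (4/3) * pi * r^3 = (2/3) * pi * r^3
r^3 = 64
(2/3) * 64 = 42.666667
V = 42.666667 * pi
V = 134.04
134.04 mm^3


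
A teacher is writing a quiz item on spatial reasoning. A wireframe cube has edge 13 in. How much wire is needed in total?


Shape: cube
Side s = 13 in
A cube has 12 edges, all equal.
Formula: total edge length = 12 * s
Total = 12 * 13
Total = 156
156 in


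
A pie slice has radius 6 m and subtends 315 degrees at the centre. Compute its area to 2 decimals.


Shape: circular sector
Radius r = 6 m, Angle = 315 degrees
Formula: A = (angle/360) * pi * r^2
r^2 = 36
Fraction of circle = 315/360
A = (315/360) * pi * 36
A = 31.5 * pi
A = 98.96
98.96 m^2


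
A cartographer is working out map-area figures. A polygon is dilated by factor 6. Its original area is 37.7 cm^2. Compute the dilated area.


Linear scale factor k = 6
Original area = 37.7 cm^2
Rule: under a linear scaling by k, areas scale by k^2.
k^2 = 6^2 = 36
New area = 37.7 * 36
New area = 1357.2
1357.2 cm^2


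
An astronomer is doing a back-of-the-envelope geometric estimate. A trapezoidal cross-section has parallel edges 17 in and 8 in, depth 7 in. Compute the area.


Shape: trapezoid
Parallel sides a = 17 in, b = 8 in; Height h = 7 in
Formula: A = (a + b) * h / 2
a + b = 17 + 8 = 25
A = 25 * 7 / 2
A = 175 / 2
A = 87.5
87.5 in^2


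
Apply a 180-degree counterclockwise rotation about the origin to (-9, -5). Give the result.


Transformation: rotation about the origin
Original point: (-9, -5)
Rule for 180 deg: (x, y) -> (-x, -y)
Apply: (-9, -5) -> (9, 5)
(9, 5)


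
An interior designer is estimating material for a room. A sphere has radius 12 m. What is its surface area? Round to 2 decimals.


Shape: sphere
Radius r = 12 m
Formula: SA = 4 * pi * r^2
r^2 = 144
SA = 4 * pi * 144
SA = 576 * pi
SA = 1809.56
1809.56 m^2


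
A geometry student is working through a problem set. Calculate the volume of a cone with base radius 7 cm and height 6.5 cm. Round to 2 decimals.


Shape: cone
Radius r = 7 cm, Height h = 6.5 cm
Formula: V = (1/3) * pi * r^2 * h
r^2 = 49
pi * r^2 * h = pi * 49 * 6.5 = 318.5 * pi
V = 318.5 * pi / 3
V = 333.53
333.53 cm^3


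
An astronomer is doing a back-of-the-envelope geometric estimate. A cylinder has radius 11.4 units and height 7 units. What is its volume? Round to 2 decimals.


Shape: cylinder
Radius r = 11.4 units, Height h = 7 units
Formula: V = pi * r^2 * h
r^2 = 129.96
V = pi * 129.96 * 7
V = 909.72 * pi
V = 2857.97
2857.97 units^3


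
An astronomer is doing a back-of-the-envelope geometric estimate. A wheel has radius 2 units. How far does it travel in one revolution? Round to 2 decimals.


Shape: circle
Radius r = 2 units
Formula: C = 2 * pi * r
C = 2 * pi * 2
C = 4 * pi
C = 12.57
12.57 units


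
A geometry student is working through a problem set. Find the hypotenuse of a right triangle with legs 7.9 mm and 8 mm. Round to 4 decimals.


Shape: right triangle
Legs a = 7.9 mm, b = 8 mm
Formula: c = sqrt(a^2 + b^2)
a^2 = 62.41, b^2 = 64
a^2 + b^2 = 126.41
c = sqrt(126.41)
c = 11.2432
11.2432 mm


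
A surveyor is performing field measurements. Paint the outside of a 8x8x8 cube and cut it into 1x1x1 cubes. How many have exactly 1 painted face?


Large cube: 8 x 8 x 8, cut into unit cubes.
n = 8, so n - 2 = 6
Cubes with 1 painted face lie in the interior of each face.
A cube has 6 faces; each contributes (n - 2)^2 = 36 such cubes.
Count = 6 * 36 = 216
216 unit cubes


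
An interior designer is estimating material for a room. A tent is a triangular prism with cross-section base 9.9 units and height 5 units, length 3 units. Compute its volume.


Shape: triangular prism
Triangle base = 9.9 units, triangle height = 5 units, prism length L = 3 units
Formula: V = (1/2 * b * h_tri) * L
Cross-section area = 0.5 * 9.9 * 5 = 24.75
V = 24.75 * 3
V = 74.25
74.25 units^3


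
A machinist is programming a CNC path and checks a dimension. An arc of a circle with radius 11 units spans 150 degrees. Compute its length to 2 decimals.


Shape: circular arc
Radius r = 11 units, Angle = 150 degrees
Formula: L = (angle/360) * 2 * pi * r
2 * pi * r = 22 * pi
L = (150/360) * 22 * pi
L = 9.166667 * pi
L = 28.8
28.8 units


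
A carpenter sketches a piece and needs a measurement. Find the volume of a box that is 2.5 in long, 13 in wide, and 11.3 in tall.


Shape: rectangular prism
l = 2.5 in, w = 13 in, h = 11.3 in
Formula: V = l * w * h
V = 2.5 * 13 * 11.3
V = 32.5 * 11.3
V = 367.25
367.25 in^3


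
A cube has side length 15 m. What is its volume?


Shape: cube
Side s = 15 m
Formula: V = s^3
V = 15 * 15 * 15
V = 225 * 15
V = 3375
3375 m^3


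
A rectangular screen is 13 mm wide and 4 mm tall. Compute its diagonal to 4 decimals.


Shape: rectangle (diagonal via Pythagoras)
Sides: 13 mm and 4 mm
Formula: d = sqrt(l^2 + w^2)
l^2 = 169, w^2 = 16
l^2 + w^2 = 185
d = sqrt(185)
d = 13.6015
13.6015 mm


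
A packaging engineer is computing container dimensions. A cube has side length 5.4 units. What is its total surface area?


Shape: cube
Side s = 5.4 units
A cube has 6 square faces.
Formula: SA = 6 * s^2
s^2 = 29.16
SA = 6 * 29.16
SA = 174.96
174.96 units^2


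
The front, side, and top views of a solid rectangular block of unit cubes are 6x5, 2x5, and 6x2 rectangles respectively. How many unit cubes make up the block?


Orthographic views of a solid rectangular block:
Front view 6 x 5 -> length = 6, height = 5
Side view 2 x 5 -> width = 2, height = 5 (consistent)
Top view 6 x 2 -> confirms length = 6, width = 2
The block is 6 x 2 x 5.
Total unit cubes = 6 * 2 * 5 = 60
60 unit cubes


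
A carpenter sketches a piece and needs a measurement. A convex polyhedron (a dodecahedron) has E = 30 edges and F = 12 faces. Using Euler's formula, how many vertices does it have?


Polyhedron: dodecahedron
Euler's formula for convex polyhedra: V - E + F = 2
Given: E = 30 edges and F = 12 faces
Solve for V:
V = 2 + E - F = 2 + 30 - 12 = 20
20 vertices


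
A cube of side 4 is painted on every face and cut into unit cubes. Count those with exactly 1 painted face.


Large cube: 4 x 4 x 4, cut into unit cubes.
n = 4, so n - 2 = 2
Cubes with 1 painted face lie in the interior of each face.
A cube has 6 faces; each contributes (n - 2)^2 = 4 such cubes.
Count = 6 * 4 = 24
24 unit cubes


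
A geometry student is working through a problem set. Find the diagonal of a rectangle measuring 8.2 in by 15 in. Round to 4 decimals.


Shape: rectangle (diagonal via Pythagoras)
Sides: 8.2 in and 15 in
Formula: d = sqrt(l^2 + w^2)
l^2 = 67.24, w^2 = 225
l^2 + w^2 = 292.24
d = sqrt(292.24)
d = 17.095
17.095 in


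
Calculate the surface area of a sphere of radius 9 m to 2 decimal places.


Shape: sphere
Radius r = 9 m
Formula: SA = 4 * pi * r^2
r^2 = 81
SA = 4 * pi * 81
SA = 324 * pi
SA = 1017.88
1017.88 m^2


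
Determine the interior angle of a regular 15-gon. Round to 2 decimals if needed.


Shape: regular pentadecagon (15 sides)
Formula: interior angle = (n - 2) * 180 / n
(n - 2) = 13
(n - 2) * 180 = 2340
angle = 2340 / 15
angle = 156
156 degrees


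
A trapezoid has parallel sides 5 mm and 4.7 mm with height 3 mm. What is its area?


Shape: trapezoid
Parallel sides a = 5 mm, b = 4.7 mm; Height h = 3 mm
Formula: A = (a + b) * h / 2
a + b = 5 + 4.7 = 9.7
A = 9.7 * 3 / 2
A = 29.1 / 2
A = 14.55
14.55 mm^2


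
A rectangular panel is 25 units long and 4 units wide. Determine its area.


Shape: rectangle
Length l = 25 units, Width w = 4 units
Formula: A = l * w
A = 25 * 4
A = 100
100 units^2


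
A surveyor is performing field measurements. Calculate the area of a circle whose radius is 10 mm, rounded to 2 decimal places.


Shape: circle
Radius r = 10 mm
Formula: A = pi * r^2
r^2 = 10^2 = 100
A = pi * 100
A = 314.16
314.16 mm^2


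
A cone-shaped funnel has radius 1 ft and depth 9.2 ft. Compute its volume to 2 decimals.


Shape: cone
Radius r = 1 ft, Height h = 9.2 ft
Formula: V = (1/3) * pi * r^2 * h
r^2 = 1
pi * r^2 * h = pi * 1 * 9.2 = 9.2 * pi
V = 9.2 * pi / 3
V = 9.63
9.63 ft^3


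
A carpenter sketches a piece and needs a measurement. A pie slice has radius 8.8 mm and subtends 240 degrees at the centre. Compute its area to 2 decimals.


Shape: circular sector
Radius r = 8.8 mm, Angle = 240 degrees
Formula: A = (angle/360) * pi * r^2
r^2 = 77.44
Fraction of circle = 240/360
A = (240/360) * pi * 77.44
A = 51.626667 * pi
A = 162.19
162.19 mm^2


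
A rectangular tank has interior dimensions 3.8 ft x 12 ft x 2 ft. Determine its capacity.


Shape: rectangular prism
l = 3.8 ft, w = 12 ft, h = 2 ft
Formula: V = l * w * h
V = 3.8 * 12 * 2
V = 45.6 * 2
V = 91.2
91.2 ft^3


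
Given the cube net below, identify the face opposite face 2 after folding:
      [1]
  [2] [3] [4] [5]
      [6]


Net: cross layout. Take square 3 as the base (bottom).
Fold the four squares in the horizontal row up around 3: 2 -> left, 4 -> right, 5 wraps to the top.
Fold 1 and 6 up from 3: 1 -> back, 6 -> front.
Opposite pairs are therefore: (1, 6), (2, 4), (3, 5).
Face 2 is opposite face 4.
face 4


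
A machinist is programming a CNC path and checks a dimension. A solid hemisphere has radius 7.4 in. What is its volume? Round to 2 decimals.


Shape: hemisphere (half of a sphere)
Radius r = 7.4 in
Formula: V = (1/2) * (4/3) * pi * r^3 = (2/3) * pi * r^3
r^3 = 405.224
(2/3) * 405.224 = 270.149333
V = 270.149333 * pi
V = 848.7
848.7 in^3


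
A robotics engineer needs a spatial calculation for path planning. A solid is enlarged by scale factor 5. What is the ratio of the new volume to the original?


Linear scale factor k = 5
Rule: under a linear scaling by k, volumes scale by k^3.
k^3 = 5 * 5 * 5
k^3 = 25 * 5
k^3 = 125
Volume scales by a factor of 125.
125 (dimensionless)


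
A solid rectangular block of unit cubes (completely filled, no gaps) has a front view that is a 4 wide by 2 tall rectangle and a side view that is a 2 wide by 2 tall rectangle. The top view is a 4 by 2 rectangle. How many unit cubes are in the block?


Orthographic views of a solid rectangular block:
Front view 4 x 2 -> length = 4, height = 2
Side view 2 x 2 -> width = 2, height = 2 (consistent)
Top view 4 x 2 -> confirms length = 4, width = 2
The block is 4 x 2 x 2.
Total unit cubes = 4 * 2 * 2 = 16
16 unit cubes


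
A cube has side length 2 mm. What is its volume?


Shape: cube
Side s = 2 mm
Formula: V = s^3
V = 2 * 2 * 2
V = 4 * 2
V = 8
8 mm^3


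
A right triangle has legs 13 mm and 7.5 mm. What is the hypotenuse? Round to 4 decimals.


Shape: right triangle
Legs a = 13 mm, b = 7.5 mm
Formula: c = sqrt(a^2 + b^2)
a^2 = 169, b^2 = 56.25
a^2 + b^2 = 225.25
c = sqrt(225.25)
c = 15.0083
15.0083 mm
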